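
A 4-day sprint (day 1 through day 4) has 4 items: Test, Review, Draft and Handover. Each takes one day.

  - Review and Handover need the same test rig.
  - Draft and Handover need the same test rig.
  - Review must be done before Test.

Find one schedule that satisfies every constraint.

Review -> day 1, Test -> day 2, Handover -> day 2, Draft -> day 1

Checking: Review(day 1) before Test(day 2); Draft(day 1) != Handover(day 2); Review(day 1) != Handover(day 2).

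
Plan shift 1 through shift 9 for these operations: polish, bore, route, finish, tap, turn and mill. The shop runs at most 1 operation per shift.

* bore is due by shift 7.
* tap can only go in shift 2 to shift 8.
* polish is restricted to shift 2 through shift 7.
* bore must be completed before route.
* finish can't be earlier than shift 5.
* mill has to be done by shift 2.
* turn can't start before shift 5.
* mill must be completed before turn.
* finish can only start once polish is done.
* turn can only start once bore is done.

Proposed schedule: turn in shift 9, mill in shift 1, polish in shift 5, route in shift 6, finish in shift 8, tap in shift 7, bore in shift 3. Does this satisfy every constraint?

Yes, all constraints hold

turn can only start once bore is done — holds.
bore is due by shift 7 — holds.
finish can't be earlier than shift 5 — holds.
tap can only go in shift 2 to shift 8 — holds.
turn can't start before shift 5 — holds.
mill has to be done by shift 2 — holds.
The shop runs at most 1 operation per shift — holds.
finish can only start once polish is done — holds.
polish is restricted to shift 2 through shift 7 — holds.
mill must be completed before turn — holds.
bore must be completed before route — holds.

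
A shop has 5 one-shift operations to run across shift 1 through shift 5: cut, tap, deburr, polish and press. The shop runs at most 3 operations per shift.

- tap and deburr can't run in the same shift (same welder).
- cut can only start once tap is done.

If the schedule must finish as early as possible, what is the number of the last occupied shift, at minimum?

The precedence chain requires at least 2 distinct shifts.
With at most 3 per shift and 5 operations, at least 2 shifts are needed.
2 works (last occupied shift: shift 2): for example cut in shift 2, deburr in shift 2, tap in shift 1, polish in shift 1, press in shift 1.

shift 2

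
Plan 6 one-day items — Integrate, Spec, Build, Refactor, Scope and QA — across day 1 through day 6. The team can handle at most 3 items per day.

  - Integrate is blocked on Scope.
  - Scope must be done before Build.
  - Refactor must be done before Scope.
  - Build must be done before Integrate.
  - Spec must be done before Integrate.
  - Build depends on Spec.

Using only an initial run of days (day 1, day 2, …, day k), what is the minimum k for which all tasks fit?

The precedence chain requires at least 4 distinct days.
With at most 3 per day and 6 tasks, at least 2 days are needed.
4 works (last occupied day: day 4): for example Scope=day 2; QA=day 1; Spec=day 1; Integrate=day 4; Build=day 3; Refactor=day 1.

4 days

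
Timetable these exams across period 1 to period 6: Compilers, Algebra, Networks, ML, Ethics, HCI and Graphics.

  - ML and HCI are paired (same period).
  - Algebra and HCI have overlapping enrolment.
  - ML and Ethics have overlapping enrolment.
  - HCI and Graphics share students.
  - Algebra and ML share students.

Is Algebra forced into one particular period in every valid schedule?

Algebra can be period 1 (e.g. HCI -> period 2; Graphics -> period 1; Algebra -> period 1; ML -> period 2; Networks -> period 1; Compilers -> period 1; Ethics -> period 1) or period 2 (e.g. ML=period 1, Compilers=period 1, HCI=period 1, Networks=period 1, Graphics=period 2, Ethics=period 2, Algebra=period 2).

No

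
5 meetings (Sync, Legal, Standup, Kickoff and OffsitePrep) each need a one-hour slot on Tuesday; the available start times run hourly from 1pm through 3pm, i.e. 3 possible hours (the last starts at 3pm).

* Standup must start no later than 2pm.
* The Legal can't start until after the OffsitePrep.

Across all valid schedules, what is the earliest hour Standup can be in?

1pm

Standup's own window allows nothing later than 2pm.
Standup at 1pm is achievable: Sync=1pm; Kickoff=1pm; Legal=2pm; OffsitePrep=1pm; Standup=1pm.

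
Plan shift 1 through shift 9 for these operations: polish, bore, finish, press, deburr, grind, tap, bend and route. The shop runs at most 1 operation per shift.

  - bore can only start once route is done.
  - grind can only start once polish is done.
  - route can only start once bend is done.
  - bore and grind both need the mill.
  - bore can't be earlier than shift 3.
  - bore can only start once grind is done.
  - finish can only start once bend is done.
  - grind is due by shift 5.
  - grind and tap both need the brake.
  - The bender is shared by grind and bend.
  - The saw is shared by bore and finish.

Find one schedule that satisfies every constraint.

deburr=shift 8, finish=shift 6, press=shift 7, bend=shift 3, bore=shift 5, polish=shift 1, grind=shift 2, route=shift 4, tap=shift 9

Checking: grind(shift 2) before bore(shift 5); bend(shift 3) before finish(shift 6); route(shift 4) before bore(shift 5); polish(shift 1) before grind(shift 2); bend(shift 3) before route(shift 4); grind(shift 2) != tap(shift 9); grind(shift 2) != bend(shift 3); bore(shift 5) != grind(shift 2); bore(shift 5) != finish(shift 6); grind=shift 2 in [shift 1,shift 5]; bore=shift 5 in [shift 3,shift 9]; max 1 per shift (cap 1).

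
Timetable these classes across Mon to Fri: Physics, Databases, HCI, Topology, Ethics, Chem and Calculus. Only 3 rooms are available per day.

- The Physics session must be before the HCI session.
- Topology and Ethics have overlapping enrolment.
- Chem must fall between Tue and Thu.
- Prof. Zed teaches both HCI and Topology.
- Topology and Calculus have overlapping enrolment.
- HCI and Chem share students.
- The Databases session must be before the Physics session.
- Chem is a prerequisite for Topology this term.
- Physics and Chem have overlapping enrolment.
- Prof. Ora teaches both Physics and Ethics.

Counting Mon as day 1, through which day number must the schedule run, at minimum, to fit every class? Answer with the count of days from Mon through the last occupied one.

The precedence chain requires at least 3 distinct days.
With at most 3 per day and 7 classes, at least 3 days are needed.
Could 3 days be enough, i.e. nothing placed later than Wed? No: Chem's window within 3 days is {Tue, Wed}; Topology must come after Chem (at Tue or later) → {Wed}; Chem must come before Topology (at Wed or earlier) → {Tue}; HCI must come after Physics (at Mon or later) → {Tue, Wed}; Physics must come before HCI (at Wed or earlier) → {Mon, Tue}; Physics must come after Databases (at Mon or later) → {Tue}; Chem can't share with Physics (Tue) → nothing is left.
So 3 days is not enough.
4 works (last occupied day: Thu): for example Ethics in Mon; HCI in Thu; Databases in Mon; Chem in Tue; Calculus in Mon; Topology in Wed; Physics in Wed.

4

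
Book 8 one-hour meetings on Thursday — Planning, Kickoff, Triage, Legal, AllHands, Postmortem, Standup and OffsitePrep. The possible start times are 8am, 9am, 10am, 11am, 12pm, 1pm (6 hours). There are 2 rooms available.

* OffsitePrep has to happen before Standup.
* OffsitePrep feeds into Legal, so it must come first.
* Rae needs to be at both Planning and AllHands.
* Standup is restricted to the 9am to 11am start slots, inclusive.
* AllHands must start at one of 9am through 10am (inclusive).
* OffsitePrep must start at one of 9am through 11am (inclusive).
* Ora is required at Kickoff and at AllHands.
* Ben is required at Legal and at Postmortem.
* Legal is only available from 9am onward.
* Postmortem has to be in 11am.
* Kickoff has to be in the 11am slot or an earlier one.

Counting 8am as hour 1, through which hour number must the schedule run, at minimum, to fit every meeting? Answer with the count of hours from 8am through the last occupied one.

4

The precedence chain requires at least 2 distinct hours.
With at most 2 per hour and 8 meetings, at least 4 hours are needed.
Postmortem can't be placed before 11am — that is hour 4 counting from 8am — so the schedule must run through at least 4 hours.
4 works (last occupied hour: 11am): for example Kickoff in 8am; Planning in 8am; Legal in 10am; OffsitePrep in 9am; Standup in 10am; Triage in 11am; AllHands in 9am; Postmortem in 11am.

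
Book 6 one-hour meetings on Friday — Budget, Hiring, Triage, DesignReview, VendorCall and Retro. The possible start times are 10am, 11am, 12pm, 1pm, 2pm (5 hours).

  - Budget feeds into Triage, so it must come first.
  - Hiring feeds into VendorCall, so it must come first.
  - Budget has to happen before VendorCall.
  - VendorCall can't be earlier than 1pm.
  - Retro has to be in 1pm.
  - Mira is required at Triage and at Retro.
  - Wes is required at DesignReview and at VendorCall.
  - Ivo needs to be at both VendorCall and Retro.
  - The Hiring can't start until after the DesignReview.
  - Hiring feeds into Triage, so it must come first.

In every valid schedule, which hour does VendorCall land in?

VendorCall's window is 1pm–2pm.
Retro is fixed at 1pm, and VendorCall can't share a hour with Retro.
So VendorCall must be 2pm.

2pm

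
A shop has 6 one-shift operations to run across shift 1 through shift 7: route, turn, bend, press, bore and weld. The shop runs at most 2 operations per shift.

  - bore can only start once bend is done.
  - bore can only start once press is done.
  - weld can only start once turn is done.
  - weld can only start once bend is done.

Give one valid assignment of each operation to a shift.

weld -> shift 3; bend -> shift 1; route -> shift 3; press -> shift 1; turn -> shift 2; bore -> shift 2

Checking: press(shift 1) before bore(shift 2); turn(shift 2) before weld(shift 3); bend(shift 1) before bore(shift 2); bend(shift 1) before weld(shift 3); max 2 per shift (cap 2).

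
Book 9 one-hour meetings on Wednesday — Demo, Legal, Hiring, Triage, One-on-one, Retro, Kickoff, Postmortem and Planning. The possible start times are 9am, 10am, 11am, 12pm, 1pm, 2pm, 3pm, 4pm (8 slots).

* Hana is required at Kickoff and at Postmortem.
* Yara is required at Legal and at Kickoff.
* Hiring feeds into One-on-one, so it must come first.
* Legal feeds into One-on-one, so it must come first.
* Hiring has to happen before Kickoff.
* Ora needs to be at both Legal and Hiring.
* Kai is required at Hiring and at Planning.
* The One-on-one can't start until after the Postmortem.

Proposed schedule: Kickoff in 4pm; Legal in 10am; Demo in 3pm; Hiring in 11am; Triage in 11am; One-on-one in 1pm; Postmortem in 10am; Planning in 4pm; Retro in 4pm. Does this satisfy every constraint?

Valid

Yara is required at Legal and at Kickoff — holds.
Legal feeds into One-on-one, so it must come first — holds.
Kai is required at Hiring and at Planning — holds.
Hiring has to happen before Kickoff — holds.
Hiring feeds into One-on-one, so it must come first — holds.
The One-on-one can't start until after the Postmortem — holds.
Hana is required at Kickoff and at Postmortem — holds.
Ora needs to be at both Legal and Hiring — holds.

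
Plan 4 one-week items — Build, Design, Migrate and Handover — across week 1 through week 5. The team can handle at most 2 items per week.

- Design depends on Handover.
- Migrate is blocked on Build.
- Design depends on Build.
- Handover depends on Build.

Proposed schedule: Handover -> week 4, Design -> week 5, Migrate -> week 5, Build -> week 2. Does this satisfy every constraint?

Valid

The team can handle at most 2 items per week — holds.
Migrate is blocked on Build — holds.
Design depends on Build — holds.
Design depends on Handover — holds.
Handover depends on Build — holds.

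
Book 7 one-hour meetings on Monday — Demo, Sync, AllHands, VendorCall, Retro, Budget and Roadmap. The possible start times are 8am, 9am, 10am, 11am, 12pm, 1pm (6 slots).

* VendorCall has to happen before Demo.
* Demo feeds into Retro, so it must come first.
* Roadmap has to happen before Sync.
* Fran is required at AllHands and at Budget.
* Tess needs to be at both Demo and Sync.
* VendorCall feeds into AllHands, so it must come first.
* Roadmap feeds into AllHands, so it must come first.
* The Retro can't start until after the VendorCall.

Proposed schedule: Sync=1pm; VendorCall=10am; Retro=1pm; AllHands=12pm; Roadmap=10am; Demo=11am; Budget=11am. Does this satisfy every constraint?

VendorCall feeds into AllHands, so it must come first — holds.
Tess needs to be at both Demo and Sync — holds.
Roadmap has to happen before Sync — holds.
Fran is required at AllHands and at Budget — holds.
Roadmap feeds into AllHands, so it must come first — holds.
Demo feeds into Retro, so it must come first — holds.
The Retro can't start until after the VendorCall — holds.
VendorCall has to happen before Demo — holds.

Yes, all constraints hold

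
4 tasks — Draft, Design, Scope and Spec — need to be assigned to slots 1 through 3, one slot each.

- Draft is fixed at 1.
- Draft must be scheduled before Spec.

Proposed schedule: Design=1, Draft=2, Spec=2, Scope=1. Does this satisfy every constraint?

Draft is fixed at 1 — violated.
Draft must be scheduled before Spec — violated.

Invalid. Draft is fixed at 1.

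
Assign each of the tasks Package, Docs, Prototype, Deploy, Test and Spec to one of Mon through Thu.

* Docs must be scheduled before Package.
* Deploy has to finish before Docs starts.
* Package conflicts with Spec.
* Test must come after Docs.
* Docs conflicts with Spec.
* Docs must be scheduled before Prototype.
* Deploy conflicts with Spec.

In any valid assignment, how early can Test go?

Precedence pushes Test to at least Wed.
Test at Wed is achievable: Docs=Tue, Deploy=Mon, Test=Wed, Prototype=Wed, Spec=Thu, Package=Wed.

Wed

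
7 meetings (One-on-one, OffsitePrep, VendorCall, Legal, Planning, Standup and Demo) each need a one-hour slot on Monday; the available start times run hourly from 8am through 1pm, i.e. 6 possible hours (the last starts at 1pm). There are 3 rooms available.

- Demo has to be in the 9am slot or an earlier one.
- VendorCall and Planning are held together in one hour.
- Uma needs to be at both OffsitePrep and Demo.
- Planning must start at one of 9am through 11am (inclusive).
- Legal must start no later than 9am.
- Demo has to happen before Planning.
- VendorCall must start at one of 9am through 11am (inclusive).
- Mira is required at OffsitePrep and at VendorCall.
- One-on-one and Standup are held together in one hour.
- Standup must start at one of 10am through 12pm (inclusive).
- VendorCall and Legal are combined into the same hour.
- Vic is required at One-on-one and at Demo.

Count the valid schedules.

Splitting on One-on-one: it can be 10am (4), 11am (4), 12pm (4). Listing each branch's schedules as (OffsitePrep, VendorCall, Legal, Planning, Standup, Demo):
One-on-one=10am: (10am,9am,9am,9am,10am,8am) (11am,9am,9am,9am,10am,8am) (12pm,9am,9am,9am,10am,8am) (1pm,9am,9am,9am,10am,8am) — 4.
One-on-one=11am: (10am,9am,9am,9am,11am,8am) (11am,9am,9am,9am,11am,8am) (12pm,9am,9am,9am,11am,8am) (1pm,9am,9am,9am,11am,8am) — 4.
One-on-one=12pm: (10am,9am,9am,9am,12pm,8am) (11am,9am,9am,9am,12pm,8am) (12pm,9am,9am,9am,12pm,8am) (1pm,9am,9am,9am,12pm,8am) — 4.
Summing: 4 + 4 + 4 = 12.

12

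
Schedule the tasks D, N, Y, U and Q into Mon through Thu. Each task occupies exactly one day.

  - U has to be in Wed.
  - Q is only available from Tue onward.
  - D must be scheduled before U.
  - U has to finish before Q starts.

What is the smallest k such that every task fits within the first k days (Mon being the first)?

4

The precedence chain requires at least 3 distinct days.
Propagating the time windows through the other constraints, Q can't land before Thu — that is day 4 counting from Mon — so the schedule must run through at least 4 days.
4 works (last occupied day: Thu): for example Y in Mon, D in Mon, N in Mon, Q in Thu, U in Wed.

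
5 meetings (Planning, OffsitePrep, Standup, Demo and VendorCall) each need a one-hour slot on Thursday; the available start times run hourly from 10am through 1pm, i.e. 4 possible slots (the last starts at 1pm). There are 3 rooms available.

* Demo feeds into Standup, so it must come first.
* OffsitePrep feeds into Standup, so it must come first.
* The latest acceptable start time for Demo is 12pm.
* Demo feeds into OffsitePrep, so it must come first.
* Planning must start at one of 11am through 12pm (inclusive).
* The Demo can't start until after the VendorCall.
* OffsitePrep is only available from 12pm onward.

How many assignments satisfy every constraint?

2

Enumerating: Planning -> 11am, OffsitePrep -> 12pm, Demo -> 11am, VendorCall -> 10am, Standup -> 1pm | Planning -> 12pm; OffsitePrep -> 12pm; Standup -> 1pm; VendorCall -> 10am; Demo -> 11am.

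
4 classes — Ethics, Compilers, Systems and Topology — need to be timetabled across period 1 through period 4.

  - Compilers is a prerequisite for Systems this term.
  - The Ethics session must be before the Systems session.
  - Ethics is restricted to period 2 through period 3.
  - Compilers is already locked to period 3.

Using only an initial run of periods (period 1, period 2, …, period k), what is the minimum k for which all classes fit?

The precedence chain requires at least 2 distinct periods.
Propagating the time windows through the other constraints, Systems can't land before period 4, so the schedule must run through at least period 4.
4 works (last occupied period: period 4): for example Systems -> period 4; Compilers -> period 3; Ethics -> period 2; Topology -> period 1.

4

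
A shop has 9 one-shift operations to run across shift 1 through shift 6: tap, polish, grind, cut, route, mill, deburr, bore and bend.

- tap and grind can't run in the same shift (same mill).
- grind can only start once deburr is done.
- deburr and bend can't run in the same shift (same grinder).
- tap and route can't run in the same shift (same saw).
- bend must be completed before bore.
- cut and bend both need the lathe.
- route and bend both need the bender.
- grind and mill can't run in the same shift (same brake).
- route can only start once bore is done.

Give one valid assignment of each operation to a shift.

polish -> shift 1; bend -> shift 1; deburr -> shift 2; route -> shift 3; tap -> shift 1; grind -> shift 3; mill -> shift 1; cut -> shift 2; bore -> shift 2

Checking: deburr(shift 2) before grind(shift 3); bend(shift 1) before bore(shift 2); bore(shift 2) before route(shift 3); cut(shift 2) != bend(shift 1); deburr(shift 2) != bend(shift 1); grind(shift 3) != mill(shift 1); tap(shift 1) != grind(shift 3); tap(shift 1) != route(shift 3); route(shift 3) != bend(shift 1).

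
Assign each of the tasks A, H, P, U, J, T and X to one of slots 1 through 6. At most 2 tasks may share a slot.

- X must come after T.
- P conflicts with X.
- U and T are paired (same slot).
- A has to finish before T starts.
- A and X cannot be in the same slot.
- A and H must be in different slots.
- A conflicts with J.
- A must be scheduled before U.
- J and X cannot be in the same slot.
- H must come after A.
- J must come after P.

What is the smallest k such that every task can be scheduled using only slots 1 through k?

4 slots

The precedence chain requires at least 3 distinct slots.
With at most 2 per slot and 7 tasks, at least 4 slots are needed.
4 works (last occupied slot: 4): for example X=4, U=2, J=3, A=1, T=2, P=1, H=3.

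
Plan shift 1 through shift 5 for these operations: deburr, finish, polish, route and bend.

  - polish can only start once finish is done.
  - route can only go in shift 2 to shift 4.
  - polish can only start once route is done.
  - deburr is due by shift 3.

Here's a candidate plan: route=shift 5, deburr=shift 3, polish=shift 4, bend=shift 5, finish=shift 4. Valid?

Invalid. polish can only start once route is done.

deburr is due by shift 3 — holds.
route can only go in shift 2 to shift 4 — violated.
polish can only start once route is done — violated.
polish can only start once finish is done — violated.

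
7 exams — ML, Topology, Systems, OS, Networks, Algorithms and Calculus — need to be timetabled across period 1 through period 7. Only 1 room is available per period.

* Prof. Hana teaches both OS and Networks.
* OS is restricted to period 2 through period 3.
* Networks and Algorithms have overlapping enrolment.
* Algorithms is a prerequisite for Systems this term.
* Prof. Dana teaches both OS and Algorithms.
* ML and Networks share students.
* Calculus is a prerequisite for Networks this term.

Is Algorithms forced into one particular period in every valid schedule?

No

Algorithms can be period 1 (e.g. Networks -> period 5, OS -> period 2, Systems -> period 3, ML -> period 6, Topology -> period 7, Calculus -> period 4, Algorithms -> period 1) or period 2 (e.g. Calculus -> period 1, Algorithms -> period 2, Topology -> period 7, ML -> period 6, OS -> period 3, Networks -> period 5, Systems -> period 4).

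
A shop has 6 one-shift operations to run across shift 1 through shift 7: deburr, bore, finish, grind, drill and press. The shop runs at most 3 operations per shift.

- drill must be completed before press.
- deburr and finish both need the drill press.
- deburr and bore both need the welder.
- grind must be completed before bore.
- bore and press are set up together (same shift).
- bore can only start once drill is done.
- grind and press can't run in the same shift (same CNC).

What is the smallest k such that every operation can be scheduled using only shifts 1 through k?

2

The precedence chain requires at least 2 distinct shifts.
With at most 3 per shift and 6 operations, at least 2 shifts are needed.
2 works (last occupied shift: shift 2): for example drill in shift 1; bore in shift 2; press in shift 2; deburr in shift 1; grind in shift 1; finish in shift 2.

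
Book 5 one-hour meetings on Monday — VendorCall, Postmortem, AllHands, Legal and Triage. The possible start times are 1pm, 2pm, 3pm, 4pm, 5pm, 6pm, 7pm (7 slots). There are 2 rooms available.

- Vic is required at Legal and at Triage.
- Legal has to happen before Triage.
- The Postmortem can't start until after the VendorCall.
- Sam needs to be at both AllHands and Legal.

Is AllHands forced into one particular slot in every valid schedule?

No

AllHands can be 1pm (e.g. Triage -> 3pm, VendorCall -> 1pm, Postmortem -> 2pm, Legal -> 2pm, AllHands -> 1pm) or 2pm (e.g. Postmortem -> 2pm, AllHands -> 2pm, Triage -> 3pm, VendorCall -> 1pm, Legal -> 1pm).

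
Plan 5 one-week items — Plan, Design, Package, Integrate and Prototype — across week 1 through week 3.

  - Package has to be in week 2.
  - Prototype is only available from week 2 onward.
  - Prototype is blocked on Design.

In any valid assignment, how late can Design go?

Downstream work caps Design at week 2.
Design at week 2 is achievable: Plan=week 1, Design=week 2, Package=week 2, Integrate=week 1, Prototype=week 3.

week 2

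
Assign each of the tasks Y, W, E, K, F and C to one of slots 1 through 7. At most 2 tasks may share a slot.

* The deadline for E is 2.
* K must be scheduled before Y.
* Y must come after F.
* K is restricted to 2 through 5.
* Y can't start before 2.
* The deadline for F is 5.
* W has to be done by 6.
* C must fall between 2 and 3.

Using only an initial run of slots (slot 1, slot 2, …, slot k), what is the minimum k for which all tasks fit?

The precedence chain requires at least 2 distinct slots.
With at most 2 per slot and 6 tasks, at least 3 slots are needed.
Propagating the time windows through the other constraints, Y can't land before 3, so the schedule must run through at least slot 3.
3 works (last occupied slot: 3): for example K=2; W=3; E=1; F=1; Y=3; C=2.

3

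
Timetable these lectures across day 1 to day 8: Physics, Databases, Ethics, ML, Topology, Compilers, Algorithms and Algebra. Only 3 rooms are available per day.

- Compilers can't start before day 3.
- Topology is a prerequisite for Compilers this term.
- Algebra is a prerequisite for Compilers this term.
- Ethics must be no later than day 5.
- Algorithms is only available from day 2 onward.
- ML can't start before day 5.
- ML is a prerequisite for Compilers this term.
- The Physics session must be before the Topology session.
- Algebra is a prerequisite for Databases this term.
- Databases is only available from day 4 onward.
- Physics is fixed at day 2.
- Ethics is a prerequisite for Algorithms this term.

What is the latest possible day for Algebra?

day 7

Downstream work caps Algebra at day 7.
Algebra at day 7 is achievable: Databases in day 8; Ethics in day 1; Algebra in day 7; ML in day 5; Compilers in day 8; Physics in day 2; Algorithms in day 2; Topology in day 3.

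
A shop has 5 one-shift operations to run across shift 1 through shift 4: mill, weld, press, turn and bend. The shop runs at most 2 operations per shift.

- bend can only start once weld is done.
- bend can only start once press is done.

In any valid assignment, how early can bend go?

Precedence pushes bend to at least shift 2.
bend at shift 2 is achievable: weld=shift 1, mill=shift 2, turn=shift 3, press=shift 1, bend=shift 2.

shift 2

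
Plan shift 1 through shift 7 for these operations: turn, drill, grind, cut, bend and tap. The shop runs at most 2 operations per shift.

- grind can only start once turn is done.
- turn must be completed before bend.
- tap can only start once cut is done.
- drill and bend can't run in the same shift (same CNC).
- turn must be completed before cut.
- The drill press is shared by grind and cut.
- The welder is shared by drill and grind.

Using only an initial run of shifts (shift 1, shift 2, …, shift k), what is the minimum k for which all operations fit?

The precedence chain requires at least 3 distinct shifts.
With at most 2 per shift and 6 operations, at least 3 shifts are needed.
3 works (last occupied shift: shift 3): for example grind in shift 3, cut in shift 2, bend in shift 2, turn in shift 1, drill in shift 1, tap in shift 3.

3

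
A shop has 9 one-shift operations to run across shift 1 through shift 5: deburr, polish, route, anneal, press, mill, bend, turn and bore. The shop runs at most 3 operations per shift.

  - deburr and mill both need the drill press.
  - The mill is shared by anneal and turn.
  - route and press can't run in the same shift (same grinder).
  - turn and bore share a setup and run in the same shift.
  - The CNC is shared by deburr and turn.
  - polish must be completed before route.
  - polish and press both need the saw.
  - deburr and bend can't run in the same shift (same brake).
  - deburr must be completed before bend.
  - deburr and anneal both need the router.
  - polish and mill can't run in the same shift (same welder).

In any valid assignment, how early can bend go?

Precedence pushes bend to at least shift 2.
bend at shift 2 is achievable: turn in shift 4, deburr in shift 1, anneal in shift 2, bore in shift 4, press in shift 3, bend in shift 2, polish in shift 1, route in shift 2, mill in shift 3.

shift 2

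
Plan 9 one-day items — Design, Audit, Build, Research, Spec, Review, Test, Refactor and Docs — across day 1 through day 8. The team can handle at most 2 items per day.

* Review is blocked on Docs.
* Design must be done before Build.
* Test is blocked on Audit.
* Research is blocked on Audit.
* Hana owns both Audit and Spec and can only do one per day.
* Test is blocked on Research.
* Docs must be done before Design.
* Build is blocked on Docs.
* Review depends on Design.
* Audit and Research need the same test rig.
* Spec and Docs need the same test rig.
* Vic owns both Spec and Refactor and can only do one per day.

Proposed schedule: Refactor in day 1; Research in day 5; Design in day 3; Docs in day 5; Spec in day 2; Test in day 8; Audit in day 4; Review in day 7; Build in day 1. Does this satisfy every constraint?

Build is blocked on Docs — violated.
Research is blocked on Audit — holds.
Audit and Research need the same test rig — holds.
Test is blocked on Research — holds.
Design must be done before Build — violated.
Test is blocked on Audit — holds.
Hana owns both Audit and Spec and can only do one per day — holds.
Docs must be done before Design — violated.
Spec and Docs need the same test rig — holds.
The team can handle at most 2 items per day — holds.
Review depends on Design — holds.
Review is blocked on Docs — holds.
Vic owns both Spec and Refactor and can only do one per day — holds.

Invalid. Build is blocked on Docs.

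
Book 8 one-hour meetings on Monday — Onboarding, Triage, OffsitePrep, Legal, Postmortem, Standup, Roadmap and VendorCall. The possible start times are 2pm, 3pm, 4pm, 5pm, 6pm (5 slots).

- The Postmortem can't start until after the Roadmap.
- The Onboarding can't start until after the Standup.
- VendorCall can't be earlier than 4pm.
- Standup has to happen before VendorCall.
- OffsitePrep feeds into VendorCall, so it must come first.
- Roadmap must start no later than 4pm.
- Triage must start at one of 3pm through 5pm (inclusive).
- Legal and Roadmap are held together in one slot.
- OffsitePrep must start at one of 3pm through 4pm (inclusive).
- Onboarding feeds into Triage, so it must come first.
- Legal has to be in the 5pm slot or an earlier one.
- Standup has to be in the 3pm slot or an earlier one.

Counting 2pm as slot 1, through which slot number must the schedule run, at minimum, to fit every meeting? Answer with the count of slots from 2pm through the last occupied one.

The precedence chain requires at least 3 distinct slots.
3 works (last occupied slot: 4pm): for example Triage -> 4pm, VendorCall -> 4pm, OffsitePrep -> 3pm, Onboarding -> 3pm, Legal -> 2pm, Standup -> 2pm, Postmortem -> 3pm, Roadmap -> 2pm.

3 slots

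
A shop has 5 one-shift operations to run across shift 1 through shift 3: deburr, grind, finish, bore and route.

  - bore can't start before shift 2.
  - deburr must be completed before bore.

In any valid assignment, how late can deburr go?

Downstream work caps deburr at shift 2.
deburr at shift 2 is achievable: route=shift 1, deburr=shift 2, bore=shift 3, grind=shift 1, finish=shift 1.

shift 2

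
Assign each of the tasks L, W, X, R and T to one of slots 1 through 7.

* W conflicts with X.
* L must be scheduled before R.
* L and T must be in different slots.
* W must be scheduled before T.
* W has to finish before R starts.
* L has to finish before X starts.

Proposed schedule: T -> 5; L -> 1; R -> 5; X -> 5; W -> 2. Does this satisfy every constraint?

W has to finish before R starts — holds.
L must be scheduled before R — holds.
W must be scheduled before T — holds.
W conflicts with X — holds.
L and T must be in different slots — holds.
L has to finish before X starts — holds.

Valid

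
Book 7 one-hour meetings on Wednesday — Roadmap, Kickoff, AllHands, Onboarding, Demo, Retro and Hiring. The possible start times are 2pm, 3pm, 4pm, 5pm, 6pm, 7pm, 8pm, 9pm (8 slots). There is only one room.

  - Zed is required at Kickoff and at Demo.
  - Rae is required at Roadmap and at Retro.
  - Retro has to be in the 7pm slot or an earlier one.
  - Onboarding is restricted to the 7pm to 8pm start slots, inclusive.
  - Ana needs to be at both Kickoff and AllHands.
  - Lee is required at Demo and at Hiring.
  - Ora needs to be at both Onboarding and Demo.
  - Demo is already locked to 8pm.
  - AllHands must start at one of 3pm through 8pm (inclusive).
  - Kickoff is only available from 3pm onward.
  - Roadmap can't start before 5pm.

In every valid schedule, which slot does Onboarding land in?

Onboarding's window is 7pm–8pm.
Demo is fixed at 8pm, and Onboarding can't share a slot with Demo.
So Onboarding must be 7pm.

7pm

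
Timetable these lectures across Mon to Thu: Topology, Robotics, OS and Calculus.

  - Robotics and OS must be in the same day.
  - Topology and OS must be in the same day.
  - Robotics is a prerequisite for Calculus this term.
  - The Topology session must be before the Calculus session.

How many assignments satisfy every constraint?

Splitting on Topology: it can be Mon (3), Tue (2), Wed (1). Listing each branch's schedules as (Robotics, OS, Calculus):
Topology=Mon: (Mon,Mon,Tue) (Mon,Mon,Wed) (Mon,Mon,Thu) — 3.
Topology=Tue: (Tue,Tue,Wed) (Tue,Tue,Thu) — 2.
Topology=Wed: (Wed,Wed,Thu) — 1.
Summing: 3 + 2 + 1 = 6.

6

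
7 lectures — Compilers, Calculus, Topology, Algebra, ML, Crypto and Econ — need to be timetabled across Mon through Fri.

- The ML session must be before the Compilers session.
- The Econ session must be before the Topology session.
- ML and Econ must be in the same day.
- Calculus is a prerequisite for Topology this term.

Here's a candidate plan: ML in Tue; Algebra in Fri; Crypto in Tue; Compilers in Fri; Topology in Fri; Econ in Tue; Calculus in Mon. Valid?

The ML session must be before the Compilers session — holds.
Calculus is a prerequisite for Topology this term — holds.
ML and Econ must be in the same day — holds.
The Econ session must be before the Topology session — holds.

Yes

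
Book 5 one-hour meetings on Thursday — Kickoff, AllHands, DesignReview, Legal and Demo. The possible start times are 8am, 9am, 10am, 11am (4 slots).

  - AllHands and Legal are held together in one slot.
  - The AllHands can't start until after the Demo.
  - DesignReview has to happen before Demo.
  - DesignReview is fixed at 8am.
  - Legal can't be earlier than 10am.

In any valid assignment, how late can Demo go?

10am

Precedence pushes Demo to at least 9am; downstream work caps Demo at 10am.
Demo at 10am is achievable: DesignReview -> 8am, Legal -> 11am, AllHands -> 11am, Kickoff -> 8am, Demo -> 10am.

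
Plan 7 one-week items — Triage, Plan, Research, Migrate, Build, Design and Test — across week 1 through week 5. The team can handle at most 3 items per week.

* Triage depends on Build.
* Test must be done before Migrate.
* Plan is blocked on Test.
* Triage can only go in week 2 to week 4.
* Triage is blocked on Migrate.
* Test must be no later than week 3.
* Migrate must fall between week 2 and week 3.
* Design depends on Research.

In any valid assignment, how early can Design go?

Precedence pushes Design to at least week 2.
Design at week 2 is achievable: Build in week 1; Plan in week 2; Migrate in week 2; Research in week 1; Test in week 1; Design in week 2; Triage in week 3.

week 2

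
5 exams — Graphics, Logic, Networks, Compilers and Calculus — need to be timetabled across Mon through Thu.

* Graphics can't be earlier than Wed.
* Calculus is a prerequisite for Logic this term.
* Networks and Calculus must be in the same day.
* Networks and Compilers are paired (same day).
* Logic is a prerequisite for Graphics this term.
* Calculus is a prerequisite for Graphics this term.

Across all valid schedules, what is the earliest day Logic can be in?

Tue

Precedence pushes Logic to at least Tue; downstream work caps Logic at Wed.
Logic at Tue is achievable: Compilers in Mon; Calculus in Mon; Logic in Tue; Networks in Mon; Graphics in Wed.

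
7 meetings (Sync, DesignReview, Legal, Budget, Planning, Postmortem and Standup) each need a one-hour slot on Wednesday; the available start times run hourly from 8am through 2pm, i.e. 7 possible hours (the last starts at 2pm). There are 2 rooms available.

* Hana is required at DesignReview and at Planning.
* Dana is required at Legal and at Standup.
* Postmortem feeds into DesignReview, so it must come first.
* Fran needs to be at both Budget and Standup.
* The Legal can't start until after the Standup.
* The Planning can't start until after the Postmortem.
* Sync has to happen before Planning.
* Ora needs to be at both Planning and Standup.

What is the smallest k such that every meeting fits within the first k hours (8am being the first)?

The precedence chain requires at least 2 distinct hours.
With at most 2 per hour and 7 meetings, at least 4 hours are needed.
4 works (last occupied hour: 11am): for example DesignReview -> 10am, Standup -> 10am, Sync -> 8am, Legal -> 11am, Budget -> 9am, Postmortem -> 8am, Planning -> 9am.

4 hours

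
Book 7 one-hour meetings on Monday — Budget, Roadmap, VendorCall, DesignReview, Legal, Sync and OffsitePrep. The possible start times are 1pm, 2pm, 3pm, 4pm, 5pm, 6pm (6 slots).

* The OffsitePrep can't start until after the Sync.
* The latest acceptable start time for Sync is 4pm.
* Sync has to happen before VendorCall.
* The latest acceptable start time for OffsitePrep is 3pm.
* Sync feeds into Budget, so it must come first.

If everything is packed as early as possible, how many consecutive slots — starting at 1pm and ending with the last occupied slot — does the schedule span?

2 slots

The precedence chain requires at least 2 distinct slots.
2 works (last occupied slot: 2pm): for example Roadmap=1pm, Legal=1pm, Budget=2pm, DesignReview=1pm, VendorCall=2pm, OffsitePrep=2pm, Sync=1pm.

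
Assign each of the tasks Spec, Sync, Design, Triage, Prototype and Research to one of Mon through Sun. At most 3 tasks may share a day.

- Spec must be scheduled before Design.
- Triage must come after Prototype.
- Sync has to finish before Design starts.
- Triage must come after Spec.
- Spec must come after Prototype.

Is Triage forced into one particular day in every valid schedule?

Triage can be Wed (e.g. Design -> Wed, Spec -> Tue, Prototype -> Mon, Research -> Mon, Sync -> Mon, Triage -> Wed) or Thu (e.g. Sync -> Mon, Spec -> Tue, Triage -> Thu, Design -> Wed, Research -> Mon, Prototype -> Mon).

No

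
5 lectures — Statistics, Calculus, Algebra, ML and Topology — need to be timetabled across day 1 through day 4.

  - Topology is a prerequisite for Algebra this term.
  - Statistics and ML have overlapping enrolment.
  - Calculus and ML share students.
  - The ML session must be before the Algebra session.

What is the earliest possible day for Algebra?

Precedence pushes Algebra to at least day 2.
Algebra at day 2 is achievable: Topology in day 1; ML in day 1; Statistics in day 2; Calculus in day 2; Algebra in day 2.

day 2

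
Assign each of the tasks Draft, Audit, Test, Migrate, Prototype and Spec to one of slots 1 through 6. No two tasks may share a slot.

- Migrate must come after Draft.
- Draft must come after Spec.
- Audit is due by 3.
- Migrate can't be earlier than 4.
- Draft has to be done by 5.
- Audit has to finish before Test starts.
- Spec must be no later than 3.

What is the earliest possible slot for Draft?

2

Precedence pushes Draft to at least 2; Draft's own window allows nothing later than 5.
Draft at 2 is achievable: Spec in 1; Audit in 3; Migrate in 4; Test in 5; Prototype in 6; Draft in 2.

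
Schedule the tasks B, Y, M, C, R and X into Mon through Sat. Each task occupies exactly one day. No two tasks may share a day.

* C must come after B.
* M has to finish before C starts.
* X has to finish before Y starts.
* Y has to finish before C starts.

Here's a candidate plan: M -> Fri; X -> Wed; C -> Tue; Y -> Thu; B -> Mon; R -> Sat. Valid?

No. M has to finish before C starts is not satisfied.

No two tasks may share a day — holds.
M has to finish before C starts — violated.
Y has to finish before C starts — violated.
X has to finish before Y starts — holds.
C must come after B — holds.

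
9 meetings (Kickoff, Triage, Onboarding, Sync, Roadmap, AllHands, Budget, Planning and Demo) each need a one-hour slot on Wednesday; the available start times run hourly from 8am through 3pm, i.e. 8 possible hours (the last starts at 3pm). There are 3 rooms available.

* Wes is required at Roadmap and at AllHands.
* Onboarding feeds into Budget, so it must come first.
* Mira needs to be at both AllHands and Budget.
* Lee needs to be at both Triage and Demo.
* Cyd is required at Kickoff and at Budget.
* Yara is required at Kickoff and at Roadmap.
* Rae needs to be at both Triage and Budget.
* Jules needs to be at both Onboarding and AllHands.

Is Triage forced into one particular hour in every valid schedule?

No

Triage can be 8am (e.g. AllHands=10am; Planning=10am; Roadmap=9am; Demo=10am; Triage=8am; Budget=9am; Sync=9am; Onboarding=8am; Kickoff=8am) or 9am (e.g. Sync -> 8am; Roadmap -> 9am; AllHands -> 11am; Onboarding -> 8am; Demo -> 10am; Budget -> 10am; Kickoff -> 8am; Triage -> 9am; Planning -> 9am).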